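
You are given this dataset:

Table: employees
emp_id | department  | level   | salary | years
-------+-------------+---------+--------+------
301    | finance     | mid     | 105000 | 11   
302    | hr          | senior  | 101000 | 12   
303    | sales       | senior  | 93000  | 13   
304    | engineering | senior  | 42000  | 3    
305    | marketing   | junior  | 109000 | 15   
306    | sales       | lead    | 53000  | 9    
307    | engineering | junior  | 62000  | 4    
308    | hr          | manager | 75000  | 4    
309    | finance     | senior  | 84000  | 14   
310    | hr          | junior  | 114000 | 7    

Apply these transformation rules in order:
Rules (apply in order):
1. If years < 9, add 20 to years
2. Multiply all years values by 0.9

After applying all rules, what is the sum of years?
154.8

Step 1: Apply Rule 1 - Add 20 to records with years < 9
  - 4 records affected: 18 + (4 × 20) = 98
  - Unaffected records: 74
  - Sum after Rule 1: 172
Step 2: Apply Rule 2 - Multiply all by 0.9
  - 172 × 0.9 = 154.8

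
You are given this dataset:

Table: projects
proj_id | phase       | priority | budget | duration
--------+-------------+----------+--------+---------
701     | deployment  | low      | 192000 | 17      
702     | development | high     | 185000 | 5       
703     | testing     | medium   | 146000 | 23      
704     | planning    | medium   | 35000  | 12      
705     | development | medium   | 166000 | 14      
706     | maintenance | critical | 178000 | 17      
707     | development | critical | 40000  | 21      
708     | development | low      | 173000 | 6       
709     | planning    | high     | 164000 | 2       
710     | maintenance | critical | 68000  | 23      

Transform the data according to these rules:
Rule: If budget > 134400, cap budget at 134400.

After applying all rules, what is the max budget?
134400

Step 1: Original maximum budget = 192000
Step 2: Apply cap at 134400
Step 3: 7 records had budget > 134400 and were capped
Step 4: Maximum after transformation = 134400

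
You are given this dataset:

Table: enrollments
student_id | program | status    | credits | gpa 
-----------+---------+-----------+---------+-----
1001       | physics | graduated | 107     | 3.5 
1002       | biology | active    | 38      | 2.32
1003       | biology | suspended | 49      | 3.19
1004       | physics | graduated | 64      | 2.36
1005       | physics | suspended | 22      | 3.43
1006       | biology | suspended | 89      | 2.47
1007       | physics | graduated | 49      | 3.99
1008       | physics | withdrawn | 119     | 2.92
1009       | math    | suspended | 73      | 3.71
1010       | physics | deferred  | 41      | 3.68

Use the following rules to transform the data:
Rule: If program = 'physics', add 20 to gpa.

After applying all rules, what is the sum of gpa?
151.57

Step 1: Count records where program = 'physics': 6
Step 2: Total bonus added: 6 × 20 = 120
Step 3: Original sum of gpa: 31.57
Step 4: Final sum = 31.57 + 120 = 151.57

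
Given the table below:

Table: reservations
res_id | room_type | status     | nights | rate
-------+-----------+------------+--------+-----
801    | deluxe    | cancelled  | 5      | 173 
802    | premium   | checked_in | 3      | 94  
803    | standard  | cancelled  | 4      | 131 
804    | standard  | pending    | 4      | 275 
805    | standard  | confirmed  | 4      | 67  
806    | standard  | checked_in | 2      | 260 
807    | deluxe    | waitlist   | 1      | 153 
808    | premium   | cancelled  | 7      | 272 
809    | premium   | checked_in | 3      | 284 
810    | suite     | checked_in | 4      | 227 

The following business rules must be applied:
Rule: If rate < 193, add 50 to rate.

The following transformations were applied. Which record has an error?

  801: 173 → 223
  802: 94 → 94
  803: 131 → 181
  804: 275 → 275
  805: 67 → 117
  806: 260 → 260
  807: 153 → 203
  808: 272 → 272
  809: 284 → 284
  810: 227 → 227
Record 802 has an error. The correct transformed value should be 144, not 94.

Step 1: Check each record against the rule
Step 2: Record 802 has rate = 94
Step 3: Since 94 < 193, the bonus should have been applied
Step 4: Correct value = 144, but claimed value = 94
Conclusion: Record 802 has the error.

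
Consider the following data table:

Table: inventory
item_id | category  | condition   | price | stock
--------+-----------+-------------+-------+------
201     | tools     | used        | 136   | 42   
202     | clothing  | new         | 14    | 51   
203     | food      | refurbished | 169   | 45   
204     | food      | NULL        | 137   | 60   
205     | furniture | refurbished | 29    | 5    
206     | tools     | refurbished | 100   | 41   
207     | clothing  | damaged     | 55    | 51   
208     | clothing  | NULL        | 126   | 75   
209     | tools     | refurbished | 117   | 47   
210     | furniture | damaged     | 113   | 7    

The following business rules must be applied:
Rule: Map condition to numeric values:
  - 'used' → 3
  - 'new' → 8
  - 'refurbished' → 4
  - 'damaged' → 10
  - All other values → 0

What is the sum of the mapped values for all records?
47

Step 1: Apply mapping to each record
Step 2: Count by status:
  'used': 1 records × 3 = 3
  'new': 1 records × 8 = 8
  'refurbished': 4 records × 4 = 16
  'damaged': 2 records × 10 = 20
Step 3: Sum all mapped values = 47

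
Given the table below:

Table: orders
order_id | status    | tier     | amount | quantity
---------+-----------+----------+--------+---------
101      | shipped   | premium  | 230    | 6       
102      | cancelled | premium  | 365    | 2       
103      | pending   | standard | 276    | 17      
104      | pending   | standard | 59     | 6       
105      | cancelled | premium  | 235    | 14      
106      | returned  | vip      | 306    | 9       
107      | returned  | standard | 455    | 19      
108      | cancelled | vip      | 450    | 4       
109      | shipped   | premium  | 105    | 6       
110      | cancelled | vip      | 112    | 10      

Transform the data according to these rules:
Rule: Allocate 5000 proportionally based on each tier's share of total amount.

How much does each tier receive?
premium: 1802.93, standard: 1523.33, vip: 1673.74

Step 1: Calculate total amount = 2593
Step 2: Calculate each tier's proportion:
  premium: 935/2593 = 36.06% → 1802.93
  standard: 790/2593 = 30.47% → 1523.33
  vip: 868/2593 = 33.47% → 1673.74
Step 3: Verify: sum of allocations ≈ 5000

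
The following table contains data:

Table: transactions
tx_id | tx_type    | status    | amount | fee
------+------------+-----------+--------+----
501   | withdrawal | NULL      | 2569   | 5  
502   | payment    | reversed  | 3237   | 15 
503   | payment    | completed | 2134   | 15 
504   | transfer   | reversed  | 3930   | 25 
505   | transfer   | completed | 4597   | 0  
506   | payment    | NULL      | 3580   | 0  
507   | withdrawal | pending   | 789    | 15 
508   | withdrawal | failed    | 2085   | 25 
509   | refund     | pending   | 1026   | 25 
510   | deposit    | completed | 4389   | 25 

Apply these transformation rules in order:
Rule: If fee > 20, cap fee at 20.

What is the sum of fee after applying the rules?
130

Step 1: 4 records have fee > 20
Step 2: These records originally summed to 100
Step 3: After capping: 4 × 20 = 80
Step 4: Unaffected records sum: 50
Step 5: Final sum = 80 + 50 = 130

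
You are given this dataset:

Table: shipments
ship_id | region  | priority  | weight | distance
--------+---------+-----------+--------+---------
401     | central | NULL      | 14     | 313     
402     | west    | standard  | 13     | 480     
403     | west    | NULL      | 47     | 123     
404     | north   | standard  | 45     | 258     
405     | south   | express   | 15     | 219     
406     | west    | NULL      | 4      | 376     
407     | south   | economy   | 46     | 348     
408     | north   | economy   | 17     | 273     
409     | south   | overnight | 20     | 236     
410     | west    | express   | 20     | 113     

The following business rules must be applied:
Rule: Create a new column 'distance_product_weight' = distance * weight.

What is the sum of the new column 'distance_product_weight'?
60431

Step 1: For each record, compute distance * weight
Example calculations:
  313 * 14 = 4382
  480 * 13 = 6240
  123 * 47 = 5781
  ...
Step 2: Sum all derived values
Step 3: Total = 60431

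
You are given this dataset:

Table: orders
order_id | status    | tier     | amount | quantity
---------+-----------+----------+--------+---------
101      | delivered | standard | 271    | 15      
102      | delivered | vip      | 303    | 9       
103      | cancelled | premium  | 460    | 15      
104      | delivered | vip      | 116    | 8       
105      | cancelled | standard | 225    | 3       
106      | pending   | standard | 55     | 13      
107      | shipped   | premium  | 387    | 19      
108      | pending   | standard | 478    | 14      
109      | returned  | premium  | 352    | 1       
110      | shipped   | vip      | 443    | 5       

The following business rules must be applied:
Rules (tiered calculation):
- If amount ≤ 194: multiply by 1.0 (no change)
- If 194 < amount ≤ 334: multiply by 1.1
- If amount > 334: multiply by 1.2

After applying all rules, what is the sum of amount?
3593.9

Step 1: Tier 1 (amount ≤ 194): 2 records, sum = 171 × 1.0 = 171.0
Step 2: Tier 2 (194 < amount ≤ 334): 3 records, sum = 799 × 1.1 = 878.9
Step 3: Tier 3 (amount > 334): 5 records, sum = 2120 × 1.2 = 2544.0
Step 4: Final sum = 171.0 + 878.9 + 2544.0 = 3593.9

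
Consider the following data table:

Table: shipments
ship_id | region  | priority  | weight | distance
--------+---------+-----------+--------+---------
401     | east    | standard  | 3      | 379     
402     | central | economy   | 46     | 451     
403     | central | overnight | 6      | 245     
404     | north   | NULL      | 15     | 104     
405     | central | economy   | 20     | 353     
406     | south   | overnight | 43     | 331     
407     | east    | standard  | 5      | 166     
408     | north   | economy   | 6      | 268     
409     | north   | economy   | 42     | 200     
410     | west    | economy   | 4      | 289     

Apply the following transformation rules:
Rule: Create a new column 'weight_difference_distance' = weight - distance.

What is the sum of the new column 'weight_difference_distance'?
-2596

Step 1: For each record, compute weight - distance
Example calculations:
  3 - 379 = -376
  46 - 451 = -405
  6 - 245 = -239
  ...
Step 2: Sum all derived values
Step 3: Total = -2596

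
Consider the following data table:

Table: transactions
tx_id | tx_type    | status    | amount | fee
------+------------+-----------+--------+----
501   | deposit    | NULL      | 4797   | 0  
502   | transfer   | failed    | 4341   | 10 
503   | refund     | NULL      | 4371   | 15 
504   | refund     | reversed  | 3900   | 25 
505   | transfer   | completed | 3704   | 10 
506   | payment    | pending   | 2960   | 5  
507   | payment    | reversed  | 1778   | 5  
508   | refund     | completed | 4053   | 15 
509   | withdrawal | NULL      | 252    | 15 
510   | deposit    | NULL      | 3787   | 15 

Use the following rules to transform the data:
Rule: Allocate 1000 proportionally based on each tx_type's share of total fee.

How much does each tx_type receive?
deposit: 130.43, payment: 86.96, refund: 478.26, transfer: 173.91, withdrawal: 130.43

Step 1: Calculate total fee = 115
Step 2: Calculate each tx_type's proportion:
  deposit: 15/115 = 13.04% → 130.43
  payment: 10/115 = 8.70% → 86.96
  refund: 55/115 = 47.83% → 478.26
  transfer: 20/115 = 17.39% → 173.91
  withdrawal: 15/115 = 13.04% → 130.43
Step 3: Verify: sum of allocations ≈ 1000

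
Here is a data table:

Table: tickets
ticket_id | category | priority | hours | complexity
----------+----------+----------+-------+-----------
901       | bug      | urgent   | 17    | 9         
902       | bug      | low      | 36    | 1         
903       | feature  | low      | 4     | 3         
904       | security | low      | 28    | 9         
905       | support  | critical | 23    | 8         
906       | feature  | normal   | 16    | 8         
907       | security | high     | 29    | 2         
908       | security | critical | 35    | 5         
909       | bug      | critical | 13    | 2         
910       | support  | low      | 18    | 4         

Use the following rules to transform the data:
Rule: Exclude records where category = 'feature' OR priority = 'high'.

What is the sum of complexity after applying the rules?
38

Step 1: Find records where category = 'feature' OR priority = 'high'
Step 2: 3 records match, summing to 13
Step 3: Original sum: 51
Step 4: Remaining sum = 51 - 13 = 38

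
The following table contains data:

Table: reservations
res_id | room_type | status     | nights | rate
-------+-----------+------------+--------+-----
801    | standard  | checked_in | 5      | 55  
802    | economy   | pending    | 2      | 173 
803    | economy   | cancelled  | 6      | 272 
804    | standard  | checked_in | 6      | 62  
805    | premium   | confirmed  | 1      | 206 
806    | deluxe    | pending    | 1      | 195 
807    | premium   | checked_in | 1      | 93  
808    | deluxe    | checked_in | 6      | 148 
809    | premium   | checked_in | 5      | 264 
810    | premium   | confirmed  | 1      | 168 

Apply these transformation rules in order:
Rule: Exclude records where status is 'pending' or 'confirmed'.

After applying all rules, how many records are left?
6

Step 1: Count records to exclude
  - 2 (pending) + 2 (confirmed) = 4 records
Step 2: Total records: 10
Step 3: Remaining = 10 - 4 = 6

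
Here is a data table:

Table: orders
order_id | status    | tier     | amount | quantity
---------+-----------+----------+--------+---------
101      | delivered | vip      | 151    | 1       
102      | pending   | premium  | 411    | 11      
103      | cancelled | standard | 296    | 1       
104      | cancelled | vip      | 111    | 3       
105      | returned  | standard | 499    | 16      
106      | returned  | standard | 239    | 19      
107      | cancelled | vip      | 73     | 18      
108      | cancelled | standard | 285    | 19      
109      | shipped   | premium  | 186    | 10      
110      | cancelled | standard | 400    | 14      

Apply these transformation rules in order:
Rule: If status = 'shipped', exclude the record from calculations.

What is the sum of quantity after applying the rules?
102

Step 1: Identify records where status = 'shipped'
Step 2: The excluded records sum to 10
Step 3: Original total quantity = 112
Step 4: Remaining total = 112 - 10 = 102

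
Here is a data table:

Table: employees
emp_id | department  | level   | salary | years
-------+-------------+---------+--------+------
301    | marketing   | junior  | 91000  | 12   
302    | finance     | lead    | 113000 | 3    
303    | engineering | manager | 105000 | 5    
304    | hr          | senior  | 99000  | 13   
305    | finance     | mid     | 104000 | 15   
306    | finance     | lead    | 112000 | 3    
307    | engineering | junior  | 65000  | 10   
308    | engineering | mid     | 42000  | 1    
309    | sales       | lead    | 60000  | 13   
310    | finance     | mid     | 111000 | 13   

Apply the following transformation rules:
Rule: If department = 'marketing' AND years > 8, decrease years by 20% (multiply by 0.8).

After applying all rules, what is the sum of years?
85.6

Step 1: Find records where department = 'marketing' AND years > 8
Step 2: 1 records match, summing to 12
Step 3: After multiplier: 12 × 0.8 = 9.6
Step 4: Unaffected records sum: 76
Step 5: Final sum = 9.6 + 76 = 85.6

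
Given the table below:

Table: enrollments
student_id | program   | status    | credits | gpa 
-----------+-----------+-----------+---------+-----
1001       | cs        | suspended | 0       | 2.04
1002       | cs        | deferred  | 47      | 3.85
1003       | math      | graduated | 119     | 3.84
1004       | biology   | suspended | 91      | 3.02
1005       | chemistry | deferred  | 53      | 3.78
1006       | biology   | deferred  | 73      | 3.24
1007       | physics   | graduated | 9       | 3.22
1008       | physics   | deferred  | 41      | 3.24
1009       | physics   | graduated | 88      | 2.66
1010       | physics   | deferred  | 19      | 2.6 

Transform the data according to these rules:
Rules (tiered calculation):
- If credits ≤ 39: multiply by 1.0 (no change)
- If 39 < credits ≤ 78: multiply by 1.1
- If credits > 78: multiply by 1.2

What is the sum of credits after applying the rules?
621.0

Step 1: Tier 1 (credits ≤ 39): 3 records, sum = 28 × 1.0 = 28.0
Step 2: Tier 2 (39 < credits ≤ 78): 4 records, sum = 214 × 1.1 = 235.4
Step 3: Tier 3 (credits > 78): 3 records, sum = 298 × 1.2 = 357.6
Step 4: Final sum = 28.0 + 235.4 + 357.6 = 621.0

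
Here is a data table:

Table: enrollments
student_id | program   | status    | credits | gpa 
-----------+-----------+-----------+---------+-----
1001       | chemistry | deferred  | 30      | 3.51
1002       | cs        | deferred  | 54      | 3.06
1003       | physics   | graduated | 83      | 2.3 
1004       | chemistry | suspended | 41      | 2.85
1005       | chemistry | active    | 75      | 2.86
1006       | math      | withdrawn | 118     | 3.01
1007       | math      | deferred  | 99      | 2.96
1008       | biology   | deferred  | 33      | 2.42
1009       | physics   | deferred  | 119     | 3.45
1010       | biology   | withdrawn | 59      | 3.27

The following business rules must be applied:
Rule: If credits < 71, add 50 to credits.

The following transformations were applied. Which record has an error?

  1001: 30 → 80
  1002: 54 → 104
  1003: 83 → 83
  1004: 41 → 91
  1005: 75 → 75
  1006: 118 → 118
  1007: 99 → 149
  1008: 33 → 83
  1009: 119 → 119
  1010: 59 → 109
Record 1007 has an error. The correct transformed value should be 99, not 149.

Step 1: Check each record against the rule
Step 2: Record 1007 has credits = 99
Step 3: Since 99 >= 71, the bonus should not have been applied
Step 4: Correct value = 99, but claimed value = 149
Conclusion: Record 1007 has the error.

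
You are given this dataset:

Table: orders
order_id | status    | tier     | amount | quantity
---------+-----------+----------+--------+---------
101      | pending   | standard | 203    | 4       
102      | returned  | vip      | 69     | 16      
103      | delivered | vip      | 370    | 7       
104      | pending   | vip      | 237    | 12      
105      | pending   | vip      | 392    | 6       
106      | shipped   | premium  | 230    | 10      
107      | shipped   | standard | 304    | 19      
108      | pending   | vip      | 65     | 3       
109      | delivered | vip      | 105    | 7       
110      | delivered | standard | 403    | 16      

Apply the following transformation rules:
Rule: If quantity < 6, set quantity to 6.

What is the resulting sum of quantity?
105

Step 1: 2 records have quantity < 6
Step 2: These records originally summed to 7
Step 3: After setting to minimum: 2 × 6 = 12
Step 4: Unaffected records sum: 93
Step 5: Final sum = 12 + 93 = 105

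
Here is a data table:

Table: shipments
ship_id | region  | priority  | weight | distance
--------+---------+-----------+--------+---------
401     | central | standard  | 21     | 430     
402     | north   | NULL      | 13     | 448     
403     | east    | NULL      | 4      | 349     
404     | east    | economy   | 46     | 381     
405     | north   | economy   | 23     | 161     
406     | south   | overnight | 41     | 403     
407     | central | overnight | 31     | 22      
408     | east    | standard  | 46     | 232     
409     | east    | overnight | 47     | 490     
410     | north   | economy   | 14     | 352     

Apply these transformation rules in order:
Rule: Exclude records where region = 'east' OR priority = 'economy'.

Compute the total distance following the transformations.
1303

Step 1: Find records where region = 'east' OR priority = 'economy'
Step 2: 6 records match, summing to 1965
Step 3: Original sum: 3268
Step 4: Remaining sum = 3268 - 1965 = 1303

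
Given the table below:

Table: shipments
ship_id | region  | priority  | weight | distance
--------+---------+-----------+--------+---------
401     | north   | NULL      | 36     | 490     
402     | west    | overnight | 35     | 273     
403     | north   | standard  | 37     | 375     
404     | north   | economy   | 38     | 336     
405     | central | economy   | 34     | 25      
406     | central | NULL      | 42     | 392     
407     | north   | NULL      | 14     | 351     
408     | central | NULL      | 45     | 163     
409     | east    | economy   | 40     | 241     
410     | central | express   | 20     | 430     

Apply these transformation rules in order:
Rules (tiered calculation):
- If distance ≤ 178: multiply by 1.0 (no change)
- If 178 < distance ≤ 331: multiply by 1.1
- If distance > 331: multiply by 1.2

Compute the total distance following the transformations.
3602.2

Step 1: Tier 1 (distance ≤ 178): 2 records, sum = 188 × 1.0 = 188.0
Step 2: Tier 2 (178 < distance ≤ 331): 2 records, sum = 514 × 1.1 = 565.4
Step 3: Tier 3 (distance > 331): 6 records, sum = 2374 × 1.2 = 2848.8
Step 4: Final sum = 188.0 + 565.4 + 2848.8 = 3602.2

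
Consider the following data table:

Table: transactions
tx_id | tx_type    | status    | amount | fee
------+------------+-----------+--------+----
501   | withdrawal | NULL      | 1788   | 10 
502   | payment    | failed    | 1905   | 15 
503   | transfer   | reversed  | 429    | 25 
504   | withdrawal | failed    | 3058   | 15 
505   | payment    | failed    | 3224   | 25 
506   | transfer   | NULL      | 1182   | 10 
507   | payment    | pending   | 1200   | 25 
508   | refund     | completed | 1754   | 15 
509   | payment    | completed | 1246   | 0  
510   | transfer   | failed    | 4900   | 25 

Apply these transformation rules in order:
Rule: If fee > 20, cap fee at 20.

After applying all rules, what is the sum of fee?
145

Step 1: 4 records have fee > 20
Step 2: These records originally summed to 100
Step 3: After capping: 4 × 20 = 80
Step 4: Unaffected records sum: 65
Step 5: Final sum = 80 + 65 = 145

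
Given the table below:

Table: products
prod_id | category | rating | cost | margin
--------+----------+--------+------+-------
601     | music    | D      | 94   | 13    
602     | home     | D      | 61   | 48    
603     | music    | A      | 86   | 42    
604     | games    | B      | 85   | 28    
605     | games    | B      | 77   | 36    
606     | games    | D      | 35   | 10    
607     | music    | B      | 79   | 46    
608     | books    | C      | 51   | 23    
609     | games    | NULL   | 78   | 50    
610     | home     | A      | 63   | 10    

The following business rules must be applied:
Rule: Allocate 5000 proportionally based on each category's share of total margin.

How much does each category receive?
books: 375.82, games: 2026.14, home: 947.71, music: 1650.33

Step 1: Calculate total margin = 306
Step 2: Calculate each category's proportion:
  books: 23/306 = 7.52% → 375.82
  games: 124/306 = 40.52% → 2026.14
  home: 58/306 = 18.95% → 947.71
  music: 101/306 = 33.01% → 1650.33
Step 3: Verify: sum of allocations ≈ 5000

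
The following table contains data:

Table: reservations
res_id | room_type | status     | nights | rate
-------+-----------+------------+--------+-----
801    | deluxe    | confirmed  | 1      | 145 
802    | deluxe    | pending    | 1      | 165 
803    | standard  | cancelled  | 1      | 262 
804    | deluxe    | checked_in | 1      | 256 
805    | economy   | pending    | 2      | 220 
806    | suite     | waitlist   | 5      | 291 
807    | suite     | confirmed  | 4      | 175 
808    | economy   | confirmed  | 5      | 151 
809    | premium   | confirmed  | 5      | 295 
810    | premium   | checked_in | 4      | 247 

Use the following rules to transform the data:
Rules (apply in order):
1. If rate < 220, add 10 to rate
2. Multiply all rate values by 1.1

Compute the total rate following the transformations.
2471.7

Step 1: Apply Rule 1 - Add 10 to records with rate < 220
  - 4 records affected: 636 + (4 × 10) = 676
  - Unaffected records: 1571
  - Sum after Rule 1: 2247
Step 2: Apply Rule 2 - Multiply all by 1.1
  - 2247 × 1.1 = 2471.7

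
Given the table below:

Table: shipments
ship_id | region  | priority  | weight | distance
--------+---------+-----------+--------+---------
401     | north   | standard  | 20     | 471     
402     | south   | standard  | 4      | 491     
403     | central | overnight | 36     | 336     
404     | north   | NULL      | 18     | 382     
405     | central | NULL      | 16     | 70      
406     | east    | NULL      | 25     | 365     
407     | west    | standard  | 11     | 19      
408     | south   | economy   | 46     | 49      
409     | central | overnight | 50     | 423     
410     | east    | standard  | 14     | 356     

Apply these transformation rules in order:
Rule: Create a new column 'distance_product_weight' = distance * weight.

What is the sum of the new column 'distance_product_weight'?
69198

Step 1: For each record, compute distance * weight
Example calculations:
  471 * 20 = 9420
  491 * 4 = 1964
  336 * 36 = 12096
  ...
Step 2: Sum all derived values
Step 3: Total = 69198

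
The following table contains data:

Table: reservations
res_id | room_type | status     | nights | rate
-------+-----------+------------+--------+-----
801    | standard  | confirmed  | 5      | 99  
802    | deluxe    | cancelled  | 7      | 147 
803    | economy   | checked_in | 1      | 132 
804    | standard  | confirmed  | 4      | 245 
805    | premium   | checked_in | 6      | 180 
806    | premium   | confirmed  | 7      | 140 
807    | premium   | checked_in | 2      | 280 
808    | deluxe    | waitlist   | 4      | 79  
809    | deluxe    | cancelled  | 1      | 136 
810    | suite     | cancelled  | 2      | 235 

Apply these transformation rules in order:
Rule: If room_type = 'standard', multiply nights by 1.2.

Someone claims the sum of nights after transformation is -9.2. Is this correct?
No, the correct result is 40.8.

Step 1: Calculate the correct sum after transformation
Step 2: Apply multiplier 1.2 to records where room_type = 'standard'
Step 3: Correct result = 40.8
Step 4: Claimed result = -9.2
Step 5: 40.8 ≠ -9.2
Conclusion: The claimed result is incorrect. The correct answer is 40.8.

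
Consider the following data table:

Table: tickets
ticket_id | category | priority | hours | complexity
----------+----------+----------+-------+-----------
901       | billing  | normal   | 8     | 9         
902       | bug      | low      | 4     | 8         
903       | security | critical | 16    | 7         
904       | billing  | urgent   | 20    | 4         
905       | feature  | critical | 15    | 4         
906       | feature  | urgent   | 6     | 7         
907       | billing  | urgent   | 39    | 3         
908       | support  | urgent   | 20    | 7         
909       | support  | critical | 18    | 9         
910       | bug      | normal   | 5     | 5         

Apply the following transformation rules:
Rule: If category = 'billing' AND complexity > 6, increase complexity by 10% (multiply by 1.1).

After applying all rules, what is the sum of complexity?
63.9

Step 1: Find records where category = 'billing' AND complexity > 6
Step 2: 1 records match, summing to 9
Step 3: After multiplier: 9 × 1.1 = 9.9
Step 4: Unaffected records sum: 54
Step 5: Final sum = 9.9 + 54 = 63.9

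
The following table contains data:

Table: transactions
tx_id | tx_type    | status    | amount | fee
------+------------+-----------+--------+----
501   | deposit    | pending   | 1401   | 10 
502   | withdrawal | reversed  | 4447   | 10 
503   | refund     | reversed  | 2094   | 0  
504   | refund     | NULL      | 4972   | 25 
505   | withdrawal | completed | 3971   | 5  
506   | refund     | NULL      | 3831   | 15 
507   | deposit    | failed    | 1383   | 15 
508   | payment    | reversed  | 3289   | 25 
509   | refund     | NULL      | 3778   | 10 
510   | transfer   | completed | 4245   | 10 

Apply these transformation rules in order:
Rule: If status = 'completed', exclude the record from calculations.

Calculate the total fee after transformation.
110

Step 1: Identify records where status = 'completed'
Step 2: The excluded records sum to 15
Step 3: Original total fee = 125
Step 4: Remaining total = 125 - 15 = 110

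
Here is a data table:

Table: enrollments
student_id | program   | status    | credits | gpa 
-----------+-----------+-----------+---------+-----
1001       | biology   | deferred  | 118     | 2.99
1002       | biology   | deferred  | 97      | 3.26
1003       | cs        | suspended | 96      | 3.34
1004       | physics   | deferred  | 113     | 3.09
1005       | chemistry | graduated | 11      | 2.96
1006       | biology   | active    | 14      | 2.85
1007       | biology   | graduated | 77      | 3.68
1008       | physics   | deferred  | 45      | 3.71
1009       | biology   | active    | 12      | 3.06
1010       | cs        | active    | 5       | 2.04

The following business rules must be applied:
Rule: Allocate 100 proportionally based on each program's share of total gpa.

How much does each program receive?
biology: 51.13, chemistry: 9.55, cs: 17.37, physics: 21.95

Step 1: Calculate total gpa = 30.98
Step 2: Calculate each program's proportion:
  biology: 15.84/30.98 = 51.13% → 51.13
  chemistry: 2.96/30.98 = 9.55% → 9.55
  cs: 5.38/30.98 = 17.37% → 17.37
  physics: 6.8/30.98 = 21.95% → 21.95
Step 3: Verify: sum of allocations ≈ 100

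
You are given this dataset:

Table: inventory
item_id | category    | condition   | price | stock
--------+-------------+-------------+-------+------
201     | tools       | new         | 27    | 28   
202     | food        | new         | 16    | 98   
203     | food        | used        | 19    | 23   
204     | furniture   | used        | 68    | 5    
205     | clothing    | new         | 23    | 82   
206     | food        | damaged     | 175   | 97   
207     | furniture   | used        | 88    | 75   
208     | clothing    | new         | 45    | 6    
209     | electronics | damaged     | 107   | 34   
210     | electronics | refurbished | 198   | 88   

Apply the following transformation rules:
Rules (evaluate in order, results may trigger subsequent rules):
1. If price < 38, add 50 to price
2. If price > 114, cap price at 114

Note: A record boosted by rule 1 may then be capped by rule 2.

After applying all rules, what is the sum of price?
821

Step 1: Apply rule 1 to records with price < 38
  - 4 records get bonus of 50
  - Of these, 0 records then exceed 114 and get capped
Step 2: Apply rule 2 to records with price > 114
  - 2 records (original) are capped
Step 3: Calculate final sum = 821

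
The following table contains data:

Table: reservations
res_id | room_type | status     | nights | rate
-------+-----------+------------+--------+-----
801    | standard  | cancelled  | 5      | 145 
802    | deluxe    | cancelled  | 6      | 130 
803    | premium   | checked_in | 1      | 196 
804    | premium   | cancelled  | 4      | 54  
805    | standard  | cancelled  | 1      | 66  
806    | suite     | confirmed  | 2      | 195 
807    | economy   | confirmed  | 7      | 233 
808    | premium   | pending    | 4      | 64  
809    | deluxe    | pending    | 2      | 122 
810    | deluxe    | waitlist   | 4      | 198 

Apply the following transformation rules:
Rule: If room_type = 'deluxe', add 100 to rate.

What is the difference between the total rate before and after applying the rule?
300

Step 1: Original sum of rate = 1403
Step 2: 3 records have room_type = 'deluxe'
Step 3: Each affected record changes by 100
Step 4: Total change = 3 × 100 = 300
Step 5: New sum = 1403 + 300 = 1703
Step 6: Difference = |1703 - 1403| = 300
        (Sum increased by 300)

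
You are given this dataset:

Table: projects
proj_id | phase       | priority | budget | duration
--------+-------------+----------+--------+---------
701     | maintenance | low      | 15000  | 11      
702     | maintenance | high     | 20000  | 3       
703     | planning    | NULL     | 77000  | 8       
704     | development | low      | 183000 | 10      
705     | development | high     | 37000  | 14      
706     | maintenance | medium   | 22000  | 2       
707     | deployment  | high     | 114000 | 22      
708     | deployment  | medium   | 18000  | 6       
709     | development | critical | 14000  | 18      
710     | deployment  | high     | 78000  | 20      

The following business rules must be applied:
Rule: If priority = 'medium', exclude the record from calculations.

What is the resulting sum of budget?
538000

Step 1: Identify records where priority = 'medium'
Step 2: The excluded records sum to 40000
Step 3: Original total budget = 578000
Step 4: Remaining total = 578000 - 40000 = 538000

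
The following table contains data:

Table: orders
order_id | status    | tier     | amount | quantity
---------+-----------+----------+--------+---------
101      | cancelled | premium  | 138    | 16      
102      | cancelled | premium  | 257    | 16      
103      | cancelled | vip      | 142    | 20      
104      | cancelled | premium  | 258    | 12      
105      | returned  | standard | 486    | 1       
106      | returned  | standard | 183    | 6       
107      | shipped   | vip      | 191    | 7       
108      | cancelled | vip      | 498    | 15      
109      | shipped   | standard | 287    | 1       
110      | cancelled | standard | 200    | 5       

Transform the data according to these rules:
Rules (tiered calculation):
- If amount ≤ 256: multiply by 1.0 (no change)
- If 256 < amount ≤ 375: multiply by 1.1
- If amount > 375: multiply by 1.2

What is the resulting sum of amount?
2917.0

Step 1: Tier 1 (amount ≤ 256): 5 records, sum = 854 × 1.0 = 854.0
Step 2: Tier 2 (256 < amount ≤ 375): 3 records, sum = 802 × 1.1 = 882.2
Step 3: Tier 3 (amount > 375): 2 records, sum = 984 × 1.2 = 1180.8
Step 4: Final sum = 854.0 + 882.2 + 1180.8 = 2917.0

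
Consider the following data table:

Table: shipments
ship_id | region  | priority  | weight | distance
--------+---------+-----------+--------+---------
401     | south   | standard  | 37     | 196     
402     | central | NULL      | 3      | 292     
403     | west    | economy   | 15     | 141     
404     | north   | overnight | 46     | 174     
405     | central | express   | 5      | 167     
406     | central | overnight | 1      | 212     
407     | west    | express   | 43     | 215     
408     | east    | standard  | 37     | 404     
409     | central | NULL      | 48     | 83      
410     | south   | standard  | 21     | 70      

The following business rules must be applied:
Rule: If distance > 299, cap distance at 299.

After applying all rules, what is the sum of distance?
1849

Step 1: 1 records have distance > 299
Step 2: These records originally summed to 404
Step 3: After capping: 1 × 299 = 299
Step 4: Unaffected records sum: 1550
Step 5: Final sum = 299 + 1550 = 1849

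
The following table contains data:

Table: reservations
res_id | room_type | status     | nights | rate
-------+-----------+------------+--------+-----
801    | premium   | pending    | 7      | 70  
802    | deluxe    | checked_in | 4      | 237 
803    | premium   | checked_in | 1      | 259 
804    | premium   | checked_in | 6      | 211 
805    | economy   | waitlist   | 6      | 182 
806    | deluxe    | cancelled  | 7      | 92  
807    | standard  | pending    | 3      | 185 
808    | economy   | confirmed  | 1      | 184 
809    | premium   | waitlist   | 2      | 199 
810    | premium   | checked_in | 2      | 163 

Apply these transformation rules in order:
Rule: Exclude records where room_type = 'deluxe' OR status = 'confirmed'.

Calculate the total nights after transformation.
27

Step 1: Find records where room_type = 'deluxe' OR status = 'confirmed'
Step 2: 3 records match, summing to 12
Step 3: Original sum: 39
Step 4: Remaining sum = 39 - 12 = 27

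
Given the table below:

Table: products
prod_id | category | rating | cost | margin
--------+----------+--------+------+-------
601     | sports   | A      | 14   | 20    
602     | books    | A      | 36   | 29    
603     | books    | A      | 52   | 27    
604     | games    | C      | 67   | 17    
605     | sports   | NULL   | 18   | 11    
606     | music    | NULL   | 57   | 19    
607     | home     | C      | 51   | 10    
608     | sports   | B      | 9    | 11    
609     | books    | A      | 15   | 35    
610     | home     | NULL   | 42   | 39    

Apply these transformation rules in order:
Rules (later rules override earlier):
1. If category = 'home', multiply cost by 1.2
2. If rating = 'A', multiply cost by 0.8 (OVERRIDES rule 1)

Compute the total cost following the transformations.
356.2

Step 1: Rule 2 takes priority for records with rating = 'A'
  - 4 records: 117 × 0.8 = 93.6
Step 2: Rule 1 applies to remaining records with category = 'home'
  - 2 records: 93 × 1.2 = 111.6
Step 3: Other records unchanged: 151
Step 4: Final sum = 93.6 + 111.6 + 151 = 356.2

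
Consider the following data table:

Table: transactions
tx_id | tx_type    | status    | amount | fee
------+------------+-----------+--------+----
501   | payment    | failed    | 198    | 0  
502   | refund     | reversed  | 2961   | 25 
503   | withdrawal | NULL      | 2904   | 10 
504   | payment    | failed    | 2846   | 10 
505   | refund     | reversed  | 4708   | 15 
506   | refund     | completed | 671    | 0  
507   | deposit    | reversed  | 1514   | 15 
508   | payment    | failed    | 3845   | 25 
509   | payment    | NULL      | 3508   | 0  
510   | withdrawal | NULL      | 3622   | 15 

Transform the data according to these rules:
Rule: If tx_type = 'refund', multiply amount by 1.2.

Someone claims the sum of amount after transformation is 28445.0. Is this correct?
Yes, the result is correct.

Step 1: Calculate the correct sum after transformation
Step 2: Apply multiplier 1.2 to records where tx_type = 'refund'
Step 3: Correct result = 28445.0
Step 4: Claimed result = 28445.0
Step 5: 28445.0 = 28445.0 ✓
Conclusion: The claimed result is correct.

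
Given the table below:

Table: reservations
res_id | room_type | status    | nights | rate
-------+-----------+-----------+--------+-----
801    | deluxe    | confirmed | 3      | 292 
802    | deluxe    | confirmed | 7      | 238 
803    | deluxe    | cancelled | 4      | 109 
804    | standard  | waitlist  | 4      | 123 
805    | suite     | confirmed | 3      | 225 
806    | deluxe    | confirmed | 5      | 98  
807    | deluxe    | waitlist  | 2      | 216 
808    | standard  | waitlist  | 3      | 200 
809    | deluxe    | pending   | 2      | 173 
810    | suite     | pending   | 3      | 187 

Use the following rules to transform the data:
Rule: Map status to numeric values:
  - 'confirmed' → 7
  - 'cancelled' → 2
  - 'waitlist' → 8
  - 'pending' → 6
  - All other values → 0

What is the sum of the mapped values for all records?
66

Step 1: Apply mapping to each record
Step 2: Count by status:
  'confirmed': 4 records × 7 = 28
  'cancelled': 1 records × 2 = 2
  'waitlist': 3 records × 8 = 24
  'pending': 2 records × 6 = 12
Step 3: Sum all mapped values = 66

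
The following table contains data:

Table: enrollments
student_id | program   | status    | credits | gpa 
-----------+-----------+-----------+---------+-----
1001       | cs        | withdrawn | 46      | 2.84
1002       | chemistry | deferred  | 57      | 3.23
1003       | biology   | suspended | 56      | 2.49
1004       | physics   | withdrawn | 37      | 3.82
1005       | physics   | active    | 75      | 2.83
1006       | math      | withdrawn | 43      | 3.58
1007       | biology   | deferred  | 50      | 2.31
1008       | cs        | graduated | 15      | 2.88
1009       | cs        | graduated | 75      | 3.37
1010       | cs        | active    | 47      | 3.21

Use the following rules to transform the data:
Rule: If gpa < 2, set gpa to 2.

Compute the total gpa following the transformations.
30.56

Step 1: 0 records have gpa < 2
Step 2: These records originally summed to 0
Step 3: After setting to minimum: 0 × 2 = 0
Step 4: Unaffected records sum: 30.56
Step 5: Final sum = 0 + 30.56 = 30.56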